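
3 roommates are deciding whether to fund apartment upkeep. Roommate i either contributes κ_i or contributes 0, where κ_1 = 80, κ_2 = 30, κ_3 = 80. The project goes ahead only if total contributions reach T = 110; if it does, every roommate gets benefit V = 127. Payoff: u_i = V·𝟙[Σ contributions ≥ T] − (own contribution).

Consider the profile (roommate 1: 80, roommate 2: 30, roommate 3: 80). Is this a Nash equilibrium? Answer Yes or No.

Total = 190 ≥ 110: provided.
Roommate 1 (pledges 80, payoff 47): dropping to 0 → total 110, payoff 127. Profitable deviation.

No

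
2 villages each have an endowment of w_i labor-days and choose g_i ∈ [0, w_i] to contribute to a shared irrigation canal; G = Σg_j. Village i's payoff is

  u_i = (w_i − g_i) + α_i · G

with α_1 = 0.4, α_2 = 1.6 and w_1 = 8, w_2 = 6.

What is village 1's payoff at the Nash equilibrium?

10.4

∂u_i/∂g_i = α_i − 1, so village i contributes w_i if α_i > 1, else 0.
α_i > 1 for i ∈ {2}; NE contributions (0, 6), G = 6.
u_1 = (8 − 0) + 0.4·6 = 10.4.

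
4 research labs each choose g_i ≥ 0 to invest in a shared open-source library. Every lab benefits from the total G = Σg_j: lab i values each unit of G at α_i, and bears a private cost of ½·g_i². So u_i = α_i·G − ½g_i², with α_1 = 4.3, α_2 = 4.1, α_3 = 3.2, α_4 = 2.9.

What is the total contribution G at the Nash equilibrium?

Lab i's FOC: ∂u_i/∂g_i = α_i − g_i = 0, so g_i* = α_i.
NE contributions = (4.3, 4.1, 3.2, 2.9); G = 14.5.

14.5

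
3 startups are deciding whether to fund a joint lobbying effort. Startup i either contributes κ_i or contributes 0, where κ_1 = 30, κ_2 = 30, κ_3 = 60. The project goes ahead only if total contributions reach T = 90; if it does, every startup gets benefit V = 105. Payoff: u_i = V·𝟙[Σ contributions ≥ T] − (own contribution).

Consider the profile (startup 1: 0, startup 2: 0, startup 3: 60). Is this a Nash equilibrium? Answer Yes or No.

Total = 60 < 90: not provided.
Startup 1 (pledges 0, payoff 0): pledging 30 → total 90, payoff 75. Profitable deviation.

No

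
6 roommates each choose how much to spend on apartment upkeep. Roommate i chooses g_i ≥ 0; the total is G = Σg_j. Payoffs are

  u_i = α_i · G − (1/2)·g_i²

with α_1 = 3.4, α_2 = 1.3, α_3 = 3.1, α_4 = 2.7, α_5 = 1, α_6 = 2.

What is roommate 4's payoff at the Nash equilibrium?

32.805

Roommate i's FOC: ∂u_i/∂g_i = α_i − g_i = 0, so g_i* = α_i.
NE contributions = (3.4, 1.3, 3.1, 2.7, 1, 2); G = 13.5.
u_4 = α_4·G − ½·(g_4)² = 2.7·13.5 − ½·2.7² = 32.805.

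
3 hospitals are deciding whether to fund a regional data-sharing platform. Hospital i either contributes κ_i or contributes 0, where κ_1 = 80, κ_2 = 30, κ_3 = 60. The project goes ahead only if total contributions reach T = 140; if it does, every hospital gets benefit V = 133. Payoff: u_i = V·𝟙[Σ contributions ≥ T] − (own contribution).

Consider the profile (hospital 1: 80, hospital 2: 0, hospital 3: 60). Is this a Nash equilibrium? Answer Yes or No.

Yes

Total = 140 ≥ 140: provided.
Hospital 1 (pledges 80, payoff 53): dropping to 0 → total 60, payoff 0. No gain.
Hospital 2 (pledges 0, payoff 133): pledging 30 → total 170, payoff 103. No gain.
Hospital 3 (pledges 60, payoff 73): dropping to 0 → total 80, payoff 0. No gain.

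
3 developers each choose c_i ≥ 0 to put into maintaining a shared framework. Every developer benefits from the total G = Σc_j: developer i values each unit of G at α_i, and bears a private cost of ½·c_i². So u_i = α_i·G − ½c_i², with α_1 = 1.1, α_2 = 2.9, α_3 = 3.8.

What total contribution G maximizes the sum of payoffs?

23.4

Planner FOC: ∂(Σu_j)/∂c_i = (Σα_j) − c_i = 0, so c_i^SO = Σα_j = 7.8 for every i; G^SO = 23.4.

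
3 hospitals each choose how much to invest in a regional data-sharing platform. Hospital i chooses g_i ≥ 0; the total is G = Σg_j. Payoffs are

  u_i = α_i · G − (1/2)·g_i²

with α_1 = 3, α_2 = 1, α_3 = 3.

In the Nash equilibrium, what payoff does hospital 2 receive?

Hospital i's FOC: ∂u_i/∂g_i = α_i − g_i = 0, so g_i* = α_i.
NE contributions = (3, 1, 3); G = 7.
u_2 = α_2·G − ½·(g_2)² = 1·7 − ½·1² = 6.5.

6.5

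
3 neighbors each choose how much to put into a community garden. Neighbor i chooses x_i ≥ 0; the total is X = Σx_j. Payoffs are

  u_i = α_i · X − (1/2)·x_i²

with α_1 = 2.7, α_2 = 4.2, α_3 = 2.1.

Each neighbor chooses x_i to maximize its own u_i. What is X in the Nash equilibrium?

9

Neighbor i's FOC: ∂u_i/∂x_i = α_i − x_i = 0, so x_i* = α_i.
NE contributions = (2.7, 4.2, 2.1); X = 9.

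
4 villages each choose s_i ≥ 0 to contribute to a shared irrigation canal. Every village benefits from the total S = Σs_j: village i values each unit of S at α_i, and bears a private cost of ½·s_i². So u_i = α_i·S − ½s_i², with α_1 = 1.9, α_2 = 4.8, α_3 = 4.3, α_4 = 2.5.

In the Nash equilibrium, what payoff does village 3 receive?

Village i's FOC: ∂u_i/∂s_i = α_i − s_i = 0, so s_i* = α_i.
NE contributions = (1.9, 4.8, 4.3, 2.5); S = 13.5.
u_3 = α_3·S − ½·(s_3)² = 4.3·13.5 − ½·4.3² = 48.805.

48.805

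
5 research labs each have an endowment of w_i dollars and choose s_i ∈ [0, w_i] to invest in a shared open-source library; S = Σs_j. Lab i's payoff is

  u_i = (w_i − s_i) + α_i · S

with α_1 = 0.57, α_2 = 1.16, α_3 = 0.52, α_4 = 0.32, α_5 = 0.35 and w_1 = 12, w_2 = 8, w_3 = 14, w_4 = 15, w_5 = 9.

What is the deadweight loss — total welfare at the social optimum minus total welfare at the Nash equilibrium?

∂u_i/∂s_i = α_i − 1, so lab i contributes w_i if α_i > 1, else 0.
α_i > 1 for i ∈ {2}; NE contributions (0, 8, 0, 0, 0), S = 8.
W^NE = Σw_i − S^NE + (Σα_i)·S^NE = 58 + 1.92·8 = 73.36.
Planner: ∂(Σu_j)/∂s_i = Σα_j − 1 = 1.92 > 0, so everyone contributes w_i; S^SO = 58, W^SO = 58 + 1.92·58 = 169.36.
Deadweight loss = 96.

96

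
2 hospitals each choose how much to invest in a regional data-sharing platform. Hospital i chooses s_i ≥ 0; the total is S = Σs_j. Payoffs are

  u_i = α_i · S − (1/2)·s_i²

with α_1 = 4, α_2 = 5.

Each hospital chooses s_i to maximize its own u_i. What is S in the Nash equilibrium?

Hospital i's FOC: ∂u_i/∂s_i = α_i − s_i = 0, so s_i* = α_i.
NE contributions = (4, 5); S = 9.

9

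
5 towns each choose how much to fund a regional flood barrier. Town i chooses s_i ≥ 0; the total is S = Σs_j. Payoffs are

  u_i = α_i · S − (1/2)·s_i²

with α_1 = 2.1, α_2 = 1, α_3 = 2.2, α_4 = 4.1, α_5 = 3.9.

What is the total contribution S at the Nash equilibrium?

Town i's FOC: ∂u_i/∂s_i = α_i − s_i = 0, so s_i* = α_i.
NE contributions = (2.1, 1, 2.2, 4.1, 3.9); S = 13.3.

13.3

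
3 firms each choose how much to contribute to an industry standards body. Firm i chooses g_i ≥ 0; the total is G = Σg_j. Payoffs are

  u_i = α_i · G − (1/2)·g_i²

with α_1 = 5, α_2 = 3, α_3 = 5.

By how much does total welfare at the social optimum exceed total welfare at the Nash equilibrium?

Firm i's FOC: ∂u_i/∂g_i = α_i − g_i = 0, so g_i* = α_i.
NE contributions = (5, 3, 5); G = 13.
W^NE = (Σα)·G − ½Σα_i² = 13² − ½·59 = 139.5.
Planner sets g_i = Σα_j = 13 for every i, so G^SO = 3·13 = 39.
W^SO = (Σα)·G^SO − ½·3·(Σα)² = (3/2)·13² = 253.5.
Deadweight loss = W^SO − W^NE = 114.

114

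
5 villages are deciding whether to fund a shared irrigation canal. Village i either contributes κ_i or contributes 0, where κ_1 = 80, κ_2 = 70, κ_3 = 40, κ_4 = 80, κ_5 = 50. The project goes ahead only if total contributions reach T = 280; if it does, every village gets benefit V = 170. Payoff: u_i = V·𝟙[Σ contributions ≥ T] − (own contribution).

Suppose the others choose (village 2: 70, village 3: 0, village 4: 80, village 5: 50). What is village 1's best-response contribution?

80

Others' total = 200. Contributing 80 brings total to 280 ≥ 280: gain V − κ_1 = 90.
Best response: 80.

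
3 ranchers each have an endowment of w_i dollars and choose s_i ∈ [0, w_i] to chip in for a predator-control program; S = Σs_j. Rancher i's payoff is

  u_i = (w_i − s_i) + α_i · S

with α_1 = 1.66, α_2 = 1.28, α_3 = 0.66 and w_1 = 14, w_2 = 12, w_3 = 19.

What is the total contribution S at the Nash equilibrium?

∂u_i/∂s_i = α_i − 1, so rancher i contributes w_i if α_i > 1, else 0.
α_i > 1 for i ∈ {1, 2}; NE contributions (14, 12, 0), S = 26.

26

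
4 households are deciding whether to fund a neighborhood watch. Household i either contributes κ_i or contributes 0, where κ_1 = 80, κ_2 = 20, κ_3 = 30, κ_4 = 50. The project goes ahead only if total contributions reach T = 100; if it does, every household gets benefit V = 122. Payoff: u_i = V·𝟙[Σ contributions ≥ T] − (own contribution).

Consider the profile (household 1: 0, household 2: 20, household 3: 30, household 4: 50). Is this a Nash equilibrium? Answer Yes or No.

Yes

Total = 100 ≥ 100: provided.
Household 1 (pledges 0, payoff 122): pledging 80 → total 180, payoff 42. No gain.
Household 2 (pledges 20, payoff 102): dropping to 0 → total 80, payoff 0. No gain.
Household 3 (pledges 30, payoff 92): dropping to 0 → total 70, payoff 0. No gain.
Household 4 (pledges 50, payoff 72): dropping to 0 → total 50, payoff 0. No gain.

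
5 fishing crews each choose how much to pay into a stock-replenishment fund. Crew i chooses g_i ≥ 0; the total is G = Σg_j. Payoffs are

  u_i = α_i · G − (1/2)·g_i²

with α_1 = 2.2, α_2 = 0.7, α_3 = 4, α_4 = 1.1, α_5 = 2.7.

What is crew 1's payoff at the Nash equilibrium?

Crew i's FOC: ∂u_i/∂g_i = α_i − g_i = 0, so g_i* = α_i.
NE contributions = (2.2, 0.7, 4, 1.1, 2.7); G = 10.7.
u_1 = α_1·G − ½·(g_1)² = 2.2·10.7 − ½·2.2² = 21.12.

21.12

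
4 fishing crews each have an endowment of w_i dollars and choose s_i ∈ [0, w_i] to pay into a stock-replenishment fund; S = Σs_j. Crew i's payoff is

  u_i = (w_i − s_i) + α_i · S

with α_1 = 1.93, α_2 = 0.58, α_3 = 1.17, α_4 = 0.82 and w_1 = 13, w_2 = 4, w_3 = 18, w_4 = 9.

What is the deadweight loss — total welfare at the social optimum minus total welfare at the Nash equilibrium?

45.5

∂u_i/∂s_i = α_i − 1, so crew i contributes w_i if α_i > 1, else 0.
α_i > 1 for i ∈ {1, 3}; NE contributions (13, 0, 18, 0), S = 31.
W^NE = Σw_i − S^NE + (Σα_i)·S^NE = 44 + 3.5·31 = 152.5.
Planner: ∂(Σu_j)/∂s_i = Σα_j − 1 = 3.5 > 0, so everyone contributes w_i; S^SO = 44, W^SO = 44 + 3.5·44 = 198.
Deadweight loss = 45.5.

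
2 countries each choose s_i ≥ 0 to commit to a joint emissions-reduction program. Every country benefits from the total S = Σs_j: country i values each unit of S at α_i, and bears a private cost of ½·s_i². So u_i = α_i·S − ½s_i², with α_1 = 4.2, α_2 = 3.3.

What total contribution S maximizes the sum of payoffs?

15

Planner FOC: ∂(Σu_j)/∂s_i = (Σα_j) − s_i = 0, so s_i^SO = Σα_j = 7.5 for every i; S^SO = 15.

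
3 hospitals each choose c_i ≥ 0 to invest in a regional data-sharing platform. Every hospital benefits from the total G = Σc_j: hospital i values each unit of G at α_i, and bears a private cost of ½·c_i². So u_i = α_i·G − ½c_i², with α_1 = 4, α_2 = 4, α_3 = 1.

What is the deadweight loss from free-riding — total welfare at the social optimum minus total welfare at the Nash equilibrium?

57

Hospital i's FOC: ∂u_i/∂c_i = α_i − c_i = 0, so c_i* = α_i.
NE contributions = (4, 4, 1); G = 9.
W^NE = (Σα)·G − ½Σα_i² = 9² − ½·33 = 64.5.
Planner sets c_i = Σα_j = 9 for every i, so G^SO = 3·9 = 27.
W^SO = (Σα)·G^SO − ½·3·(Σα)² = (3/2)·9² = 121.5.
Deadweight loss = W^SO − W^NE = 57.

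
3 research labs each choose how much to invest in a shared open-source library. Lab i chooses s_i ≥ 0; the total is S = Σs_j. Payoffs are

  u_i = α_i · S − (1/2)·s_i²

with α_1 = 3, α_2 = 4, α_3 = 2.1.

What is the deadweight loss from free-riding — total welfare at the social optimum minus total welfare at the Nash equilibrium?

Lab i's FOC: ∂u_i/∂s_i = α_i − s_i = 0, so s_i* = α_i.
NE contributions = (3, 4, 2.1); S = 9.1.
W^NE = (Σα)·S − ½Σα_i² = 9.1² − ½·29.41 = 68.105.
Planner sets s_i = Σα_j = 9.1 for every i, so S^SO = 3·9.1 = 27.3.
W^SO = (Σα)·S^SO − ½·3·(Σα)² = (3/2)·9.1² = 124.215.
Deadweight loss = W^SO − W^NE = 56.11.

56.11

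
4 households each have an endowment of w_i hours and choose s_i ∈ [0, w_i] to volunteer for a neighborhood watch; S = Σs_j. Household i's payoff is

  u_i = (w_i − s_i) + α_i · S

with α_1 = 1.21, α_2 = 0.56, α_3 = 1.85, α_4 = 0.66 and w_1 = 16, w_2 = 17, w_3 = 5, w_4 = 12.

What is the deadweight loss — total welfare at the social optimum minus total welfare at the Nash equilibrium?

95.12

∂u_i/∂s_i = α_i − 1, so household i contributes w_i if α_i > 1, else 0.
α_i > 1 for i ∈ {1, 3}; NE contributions (16, 0, 5, 0), S = 21.
W^NE = Σw_i − S^NE + (Σα_i)·S^NE = 50 + 3.28·21 = 118.88.
Planner: ∂(Σu_j)/∂s_i = Σα_j − 1 = 3.28 > 0, so everyone contributes w_i; S^SO = 50, W^SO = 50 + 3.28·50 = 214.
Deadweight loss = 95.12.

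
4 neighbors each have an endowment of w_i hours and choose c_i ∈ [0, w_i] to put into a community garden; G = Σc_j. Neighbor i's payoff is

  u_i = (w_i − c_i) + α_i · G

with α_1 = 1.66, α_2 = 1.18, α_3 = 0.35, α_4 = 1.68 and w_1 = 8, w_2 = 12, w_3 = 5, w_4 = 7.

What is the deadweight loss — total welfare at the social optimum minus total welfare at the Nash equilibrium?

∂u_i/∂c_i = α_i − 1, so neighbor i contributes w_i if α_i > 1, else 0.
α_i > 1 for i ∈ {1, 2, 4}; NE contributions (8, 12, 0, 7), G = 27.
W^NE = Σw_i − G^NE + (Σα_i)·G^NE = 32 + 3.87·27 = 136.49.
Planner: ∂(Σu_j)/∂c_i = Σα_j − 1 = 3.87 > 0, so everyone contributes w_i; G^SO = 32, W^SO = 32 + 3.87·32 = 155.84.
Deadweight loss = 19.35.

19.35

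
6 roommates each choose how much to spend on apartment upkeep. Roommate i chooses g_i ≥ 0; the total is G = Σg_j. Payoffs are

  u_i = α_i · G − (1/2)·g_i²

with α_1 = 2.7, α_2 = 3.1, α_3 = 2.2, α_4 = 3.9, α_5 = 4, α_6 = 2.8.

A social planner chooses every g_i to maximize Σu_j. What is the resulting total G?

Planner FOC: ∂(Σu_j)/∂g_i = (Σα_j) − g_i = 0, so g_i^SO = Σα_j = 18.7 for every i; G^SO = 112.2.

112.2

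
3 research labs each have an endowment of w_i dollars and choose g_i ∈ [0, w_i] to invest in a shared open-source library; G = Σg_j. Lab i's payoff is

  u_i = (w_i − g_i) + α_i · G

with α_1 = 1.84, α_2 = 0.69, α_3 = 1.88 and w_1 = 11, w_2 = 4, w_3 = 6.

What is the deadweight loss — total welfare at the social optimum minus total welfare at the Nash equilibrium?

13.64

∂u_i/∂g_i = α_i − 1, so lab i contributes w_i if α_i > 1, else 0.
α_i > 1 for i ∈ {1, 3}; NE contributions (11, 0, 6), G = 17.
W^NE = Σw_i − G^NE + (Σα_i)·G^NE = 21 + 3.41·17 = 78.97.
Planner: ∂(Σu_j)/∂g_i = Σα_j − 1 = 3.41 > 0, so everyone contributes w_i; G^SO = 21, W^SO = 21 + 3.41·21 = 92.61.
Deadweight loss = 13.64.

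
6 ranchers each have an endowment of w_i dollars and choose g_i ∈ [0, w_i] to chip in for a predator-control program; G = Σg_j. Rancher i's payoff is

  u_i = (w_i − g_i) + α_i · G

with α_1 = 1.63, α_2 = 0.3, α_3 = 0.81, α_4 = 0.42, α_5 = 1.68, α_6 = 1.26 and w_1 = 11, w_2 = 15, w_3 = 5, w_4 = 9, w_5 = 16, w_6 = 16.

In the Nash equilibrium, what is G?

43

∂u_i/∂g_i = α_i − 1, so rancher i contributes w_i if α_i > 1, else 0.
α_i > 1 for i ∈ {1, 5, 6}; NE contributions (11, 0, 0, 0, 16, 16), G = 43.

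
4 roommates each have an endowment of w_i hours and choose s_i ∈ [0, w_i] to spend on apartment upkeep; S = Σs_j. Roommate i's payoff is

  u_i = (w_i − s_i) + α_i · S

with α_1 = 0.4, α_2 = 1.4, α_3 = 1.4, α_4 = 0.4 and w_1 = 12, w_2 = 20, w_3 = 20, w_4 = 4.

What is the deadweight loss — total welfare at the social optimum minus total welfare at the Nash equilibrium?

41.6

∂u_i/∂s_i = α_i − 1, so roommate i contributes w_i if α_i > 1, else 0.
α_i > 1 for i ∈ {2, 3}; NE contributions (0, 20, 20, 0), S = 40.
W^NE = Σw_i − S^NE + (Σα_i)·S^NE = 56 + 2.6·40 = 160.
Planner: ∂(Σu_j)/∂s_i = Σα_j − 1 = 2.6 > 0, so everyone contributes w_i; S^SO = 56, W^SO = 56 + 2.6·56 = 201.6.
Deadweight loss = 41.6.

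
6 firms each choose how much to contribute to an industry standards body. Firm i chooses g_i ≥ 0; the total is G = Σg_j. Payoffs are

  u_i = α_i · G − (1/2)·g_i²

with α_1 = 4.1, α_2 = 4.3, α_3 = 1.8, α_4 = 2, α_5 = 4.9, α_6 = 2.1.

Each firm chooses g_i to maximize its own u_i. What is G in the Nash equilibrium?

19.2

Firm i's FOC: ∂u_i/∂g_i = α_i − g_i = 0, so g_i* = α_i.
NE contributions = (4.1, 4.3, 1.8, 2, 4.9, 2.1); G = 19.2.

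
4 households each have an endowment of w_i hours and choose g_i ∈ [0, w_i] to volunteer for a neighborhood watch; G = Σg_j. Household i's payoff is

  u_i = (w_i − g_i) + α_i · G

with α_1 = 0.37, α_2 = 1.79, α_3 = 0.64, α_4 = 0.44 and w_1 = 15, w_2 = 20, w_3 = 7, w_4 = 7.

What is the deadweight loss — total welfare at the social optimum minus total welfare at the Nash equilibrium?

∂u_i/∂g_i = α_i − 1, so household i contributes w_i if α_i > 1, else 0.
α_i > 1 for i ∈ {2}; NE contributions (0, 20, 0, 0), G = 20.
W^NE = Σw_i − G^NE + (Σα_i)·G^NE = 49 + 2.24·20 = 93.8.
Planner: ∂(Σu_j)/∂g_i = Σα_j − 1 = 2.24 > 0, so everyone contributes w_i; G^SO = 49, W^SO = 49 + 2.24·49 = 158.76.
Deadweight loss = 64.96.

64.96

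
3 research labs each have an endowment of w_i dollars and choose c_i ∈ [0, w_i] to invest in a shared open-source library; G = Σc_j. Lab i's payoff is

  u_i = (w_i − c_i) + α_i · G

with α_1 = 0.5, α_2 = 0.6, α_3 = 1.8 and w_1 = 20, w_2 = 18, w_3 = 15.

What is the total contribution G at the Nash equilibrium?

∂u_i/∂c_i = α_i − 1, so lab i contributes w_i if α_i > 1, else 0.
α_i > 1 for i ∈ {3}; NE contributions (0, 0, 15), G = 15.

15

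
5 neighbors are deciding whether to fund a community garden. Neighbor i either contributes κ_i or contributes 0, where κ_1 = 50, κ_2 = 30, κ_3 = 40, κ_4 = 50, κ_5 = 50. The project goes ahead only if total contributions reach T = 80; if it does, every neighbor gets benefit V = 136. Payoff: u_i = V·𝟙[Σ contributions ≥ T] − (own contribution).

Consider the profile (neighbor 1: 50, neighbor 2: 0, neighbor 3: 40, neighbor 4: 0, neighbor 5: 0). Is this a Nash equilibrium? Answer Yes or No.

Yes

Total = 90 ≥ 80: provided.
Neighbor 1 (pledges 50, payoff 86): dropping to 0 → total 40, payoff 0. No gain.
Neighbor 2 (pledges 0, payoff 136): pledging 30 → total 120, payoff 106. No gain.
Neighbor 3 (pledges 40, payoff 96): dropping to 0 → total 50, payoff 0. No gain.
Neighbor 4 (pledges 0, payoff 136): pledging 50 → total 140, payoff 86. No gain.
Neighbor 5 (pledges 0, payoff 136): pledging 50 → total 140, payoff 86. No gain.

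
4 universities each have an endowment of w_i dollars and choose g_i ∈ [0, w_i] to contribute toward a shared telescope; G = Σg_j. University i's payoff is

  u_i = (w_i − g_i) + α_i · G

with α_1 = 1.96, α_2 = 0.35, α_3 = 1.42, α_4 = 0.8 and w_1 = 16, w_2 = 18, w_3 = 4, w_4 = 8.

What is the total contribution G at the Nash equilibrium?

20

∂u_i/∂g_i = α_i − 1, so university i contributes w_i if α_i > 1, else 0.
α_i > 1 for i ∈ {1, 3}; NE contributions (16, 0, 4, 0), G = 20.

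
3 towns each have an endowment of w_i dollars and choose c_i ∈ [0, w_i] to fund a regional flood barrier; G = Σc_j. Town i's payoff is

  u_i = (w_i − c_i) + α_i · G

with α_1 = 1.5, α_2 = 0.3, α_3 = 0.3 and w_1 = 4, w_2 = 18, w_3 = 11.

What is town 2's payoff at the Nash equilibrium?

∂u_i/∂c_i = α_i − 1, so town i contributes w_i if α_i > 1, else 0.
α_i > 1 for i ∈ {1}; NE contributions (4, 0, 0), G = 4.
u_2 = (18 − 0) + 0.3·4 = 19.2.

19.2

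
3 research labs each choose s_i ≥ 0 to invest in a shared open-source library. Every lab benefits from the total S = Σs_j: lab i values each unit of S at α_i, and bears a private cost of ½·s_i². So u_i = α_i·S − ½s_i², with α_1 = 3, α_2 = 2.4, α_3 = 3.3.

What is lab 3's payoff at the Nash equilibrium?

Lab i's FOC: ∂u_i/∂s_i = α_i − s_i = 0, so s_i* = α_i.
NE contributions = (3, 2.4, 3.3); S = 8.7.
u_3 = α_3·S − ½·(s_3)² = 3.3·8.7 − ½·3.3² = 23.265.

23.265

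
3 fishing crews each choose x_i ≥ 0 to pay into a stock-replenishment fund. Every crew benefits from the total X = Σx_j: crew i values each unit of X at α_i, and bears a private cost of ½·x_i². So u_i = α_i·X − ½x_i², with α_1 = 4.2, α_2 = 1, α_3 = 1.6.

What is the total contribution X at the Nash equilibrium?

6.8

Crew i's FOC: ∂u_i/∂x_i = α_i − x_i = 0, so x_i* = α_i.
NE contributions = (4.2, 1, 1.6); X = 6.8.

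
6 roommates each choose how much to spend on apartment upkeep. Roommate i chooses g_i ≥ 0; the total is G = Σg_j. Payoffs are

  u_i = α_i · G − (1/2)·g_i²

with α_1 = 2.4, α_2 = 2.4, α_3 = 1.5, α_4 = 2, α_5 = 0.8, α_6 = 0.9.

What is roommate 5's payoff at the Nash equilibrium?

Roommate i's FOC: ∂u_i/∂g_i = α_i − g_i = 0, so g_i* = α_i.
NE contributions = (2.4, 2.4, 1.5, 2, 0.8, 0.9); G = 10.
u_5 = α_5·G − ½·(g_5)² = 0.8·10 − ½·0.8² = 7.68.

7.68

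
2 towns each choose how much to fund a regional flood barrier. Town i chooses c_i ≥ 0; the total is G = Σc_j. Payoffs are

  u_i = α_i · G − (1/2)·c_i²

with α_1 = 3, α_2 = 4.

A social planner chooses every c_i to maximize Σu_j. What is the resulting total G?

Planner FOC: ∂(Σu_j)/∂c_i = (Σα_j) − c_i = 0, so c_i^SO = Σα_j = 7 for every i; G^SO = 14.

14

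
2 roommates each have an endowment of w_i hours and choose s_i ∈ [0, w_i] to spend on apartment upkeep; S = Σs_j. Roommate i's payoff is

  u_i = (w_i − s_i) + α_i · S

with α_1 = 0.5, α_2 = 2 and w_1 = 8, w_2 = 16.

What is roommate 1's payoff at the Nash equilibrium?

∂u_i/∂s_i = α_i − 1, so roommate i contributes w_i if α_i > 1, else 0.
α_i > 1 for i ∈ {2}; NE contributions (0, 16), S = 16.
u_1 = (8 − 0) + 0.5·16 = 16.

16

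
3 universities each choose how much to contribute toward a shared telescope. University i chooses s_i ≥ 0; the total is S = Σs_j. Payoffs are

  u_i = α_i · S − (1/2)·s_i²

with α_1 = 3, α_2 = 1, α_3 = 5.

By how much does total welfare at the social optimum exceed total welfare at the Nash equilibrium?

University i's FOC: ∂u_i/∂s_i = α_i − s_i = 0, so s_i* = α_i.
NE contributions = (3, 1, 5); S = 9.
W^NE = (Σα)·S − ½Σα_i² = 9² − ½·35 = 63.5.
Planner sets s_i = Σα_j = 9 for every i, so S^SO = 3·9 = 27.
W^SO = (Σα)·S^SO − ½·3·(Σα)² = (3/2)·9² = 121.5.
Deadweight loss = W^SO − W^NE = 58.

58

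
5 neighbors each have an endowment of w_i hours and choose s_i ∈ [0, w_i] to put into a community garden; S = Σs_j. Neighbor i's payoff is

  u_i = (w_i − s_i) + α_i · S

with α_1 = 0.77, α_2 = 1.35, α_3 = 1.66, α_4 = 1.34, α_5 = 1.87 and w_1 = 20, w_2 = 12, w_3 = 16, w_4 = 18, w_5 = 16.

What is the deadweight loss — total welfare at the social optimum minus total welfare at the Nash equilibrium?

119.8

∂u_i/∂s_i = α_i − 1, so neighbor i contributes w_i if α_i > 1, else 0.
α_i > 1 for i ∈ {2, 3, 4, 5}; NE contributions (0, 12, 16, 18, 16), S = 62.
W^NE = Σw_i − S^NE + (Σα_i)·S^NE = 82 + 5.99·62 = 453.38.
Planner: ∂(Σu_j)/∂s_i = Σα_j − 1 = 5.99 > 0, so everyone contributes w_i; S^SO = 82, W^SO = 82 + 5.99·82 = 573.18.
Deadweight loss = 119.8.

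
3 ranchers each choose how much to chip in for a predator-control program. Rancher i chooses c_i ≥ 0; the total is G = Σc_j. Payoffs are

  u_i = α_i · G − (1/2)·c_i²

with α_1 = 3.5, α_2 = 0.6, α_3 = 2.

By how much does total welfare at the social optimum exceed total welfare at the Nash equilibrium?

Rancher i's FOC: ∂u_i/∂c_i = α_i − c_i = 0, so c_i* = α_i.
NE contributions = (3.5, 0.6, 2); G = 6.1.
W^NE = (Σα)·G − ½Σα_i² = 6.1² − ½·16.61 = 28.905.
Planner sets c_i = Σα_j = 6.1 for every i, so G^SO = 3·6.1 = 18.3.
W^SO = (Σα)·G^SO − ½·3·(Σα)² = (3/2)·6.1² = 55.815.
Deadweight loss = W^SO − W^NE = 26.91.

26.91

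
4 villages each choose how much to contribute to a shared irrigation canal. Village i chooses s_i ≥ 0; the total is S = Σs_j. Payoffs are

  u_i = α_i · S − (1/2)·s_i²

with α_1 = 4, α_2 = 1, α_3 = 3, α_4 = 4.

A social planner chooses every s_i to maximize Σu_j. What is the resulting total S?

Planner FOC: ∂(Σu_j)/∂s_i = (Σα_j) − s_i = 0, so s_i^SO = Σα_j = 12 for every i; S^SO = 48.

48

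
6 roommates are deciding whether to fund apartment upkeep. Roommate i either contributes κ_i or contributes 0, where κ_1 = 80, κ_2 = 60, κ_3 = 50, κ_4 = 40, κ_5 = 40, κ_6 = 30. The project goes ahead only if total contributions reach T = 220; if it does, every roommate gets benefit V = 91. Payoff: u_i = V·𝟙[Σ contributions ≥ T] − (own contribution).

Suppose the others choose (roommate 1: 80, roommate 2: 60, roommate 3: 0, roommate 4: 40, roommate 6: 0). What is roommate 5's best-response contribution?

Others' total = 180. Contributing 40 brings total to 220 ≥ 220: gain V − κ_5 = 51.
Best response: 40.

40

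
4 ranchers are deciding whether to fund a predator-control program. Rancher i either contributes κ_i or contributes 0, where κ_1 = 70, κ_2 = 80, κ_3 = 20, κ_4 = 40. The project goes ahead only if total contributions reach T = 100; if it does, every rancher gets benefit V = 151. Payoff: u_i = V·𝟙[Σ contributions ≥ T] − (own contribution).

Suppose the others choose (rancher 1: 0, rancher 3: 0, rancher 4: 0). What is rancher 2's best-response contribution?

0

Others' total = 0. Even contributing 80 gives 80 < 100: no benefit either way.
Best response: 0.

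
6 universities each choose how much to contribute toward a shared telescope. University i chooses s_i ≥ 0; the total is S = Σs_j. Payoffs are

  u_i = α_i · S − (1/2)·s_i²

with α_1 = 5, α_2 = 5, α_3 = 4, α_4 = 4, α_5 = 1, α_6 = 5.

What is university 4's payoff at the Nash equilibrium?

88

University i's FOC: ∂u_i/∂s_i = α_i − s_i = 0, so s_i* = α_i.
NE contributions = (5, 5, 4, 4, 1, 5); S = 24.
u_4 = α_4·S − ½·(s_4)² = 4·24 − ½·4² = 88.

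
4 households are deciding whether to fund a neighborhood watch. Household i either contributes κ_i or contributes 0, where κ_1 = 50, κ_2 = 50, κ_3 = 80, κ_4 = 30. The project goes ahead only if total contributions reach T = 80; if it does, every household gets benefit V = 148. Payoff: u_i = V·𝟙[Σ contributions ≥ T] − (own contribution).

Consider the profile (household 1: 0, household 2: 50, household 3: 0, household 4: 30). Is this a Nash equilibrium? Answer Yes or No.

Total = 80 ≥ 80: provided.
Household 1 (pledges 0, payoff 148): pledging 50 → total 130, payoff 98. No gain.
Household 2 (pledges 50, payoff 98): dropping to 0 → total 30, payoff 0. No gain.
Household 3 (pledges 0, payoff 148): pledging 80 → total 160, payoff 68. No gain.
Household 4 (pledges 30, payoff 118): dropping to 0 → total 50, payoff 0. No gain.

Yes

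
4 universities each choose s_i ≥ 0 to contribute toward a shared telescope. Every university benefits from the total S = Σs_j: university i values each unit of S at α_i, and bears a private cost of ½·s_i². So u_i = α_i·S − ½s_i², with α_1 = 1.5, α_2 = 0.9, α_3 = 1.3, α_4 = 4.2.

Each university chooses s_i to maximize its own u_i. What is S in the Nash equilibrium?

7.9

University i's FOC: ∂u_i/∂s_i = α_i − s_i = 0, so s_i* = α_i.
NE contributions = (1.5, 0.9, 1.3, 4.2); S = 7.9.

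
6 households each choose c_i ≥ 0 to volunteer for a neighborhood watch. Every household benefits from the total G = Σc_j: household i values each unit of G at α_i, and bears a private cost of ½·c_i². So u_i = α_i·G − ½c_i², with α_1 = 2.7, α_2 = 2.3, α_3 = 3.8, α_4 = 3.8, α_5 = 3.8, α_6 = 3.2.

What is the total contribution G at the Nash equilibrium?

19.6

Household i's FOC: ∂u_i/∂c_i = α_i − c_i = 0, so c_i* = α_i.
NE contributions = (2.7, 2.3, 3.8, 3.8, 3.8, 3.2); G = 19.6.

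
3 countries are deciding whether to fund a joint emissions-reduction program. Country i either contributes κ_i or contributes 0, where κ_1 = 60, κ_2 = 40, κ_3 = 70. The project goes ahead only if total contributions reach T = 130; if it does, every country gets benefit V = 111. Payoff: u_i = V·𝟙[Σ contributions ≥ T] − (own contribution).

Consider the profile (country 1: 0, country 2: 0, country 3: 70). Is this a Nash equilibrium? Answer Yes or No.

No

Total = 70 < 130: not provided.
Country 1 (pledges 0, payoff 0): pledging 60 → total 130, payoff 51. Profitable deviation.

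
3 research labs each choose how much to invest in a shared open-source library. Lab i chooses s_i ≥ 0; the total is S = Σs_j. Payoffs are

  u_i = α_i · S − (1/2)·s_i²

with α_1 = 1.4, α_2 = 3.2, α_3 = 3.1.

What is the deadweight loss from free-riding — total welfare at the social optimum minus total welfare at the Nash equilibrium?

Lab i's FOC: ∂u_i/∂s_i = α_i − s_i = 0, so s_i* = α_i.
NE contributions = (1.4, 3.2, 3.1); S = 7.7.
W^NE = (Σα)·S − ½Σα_i² = 7.7² − ½·21.81 = 48.385.
Planner sets s_i = Σα_j = 7.7 for every i, so S^SO = 3·7.7 = 23.1.
W^SO = (Σα)·S^SO − ½·3·(Σα)² = (3/2)·7.7² = 88.935.
Deadweight loss = W^SO − W^NE = 40.55.

40.55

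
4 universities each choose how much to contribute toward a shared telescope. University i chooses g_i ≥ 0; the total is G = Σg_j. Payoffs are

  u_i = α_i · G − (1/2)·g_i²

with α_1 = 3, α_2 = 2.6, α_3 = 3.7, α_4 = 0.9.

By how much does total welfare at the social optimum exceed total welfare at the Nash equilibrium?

University i's FOC: ∂u_i/∂g_i = α_i − g_i = 0, so g_i* = α_i.
NE contributions = (3, 2.6, 3.7, 0.9); G = 10.2.
W^NE = (Σα)·G − ½Σα_i² = 10.2² − ½·30.26 = 88.91.
Planner sets g_i = Σα_j = 10.2 for every i, so G^SO = 4·10.2 = 40.8.
W^SO = (Σα)·G^SO − ½·4·(Σα)² = (4/2)·10.2² = 208.08.
Deadweight loss = W^SO − W^NE = 119.17.

119.17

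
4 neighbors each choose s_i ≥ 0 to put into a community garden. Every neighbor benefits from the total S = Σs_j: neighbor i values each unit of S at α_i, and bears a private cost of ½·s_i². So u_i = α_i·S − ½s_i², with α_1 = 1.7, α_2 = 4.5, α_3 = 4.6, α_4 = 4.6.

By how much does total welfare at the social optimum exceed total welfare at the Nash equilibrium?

Neighbor i's FOC: ∂u_i/∂s_i = α_i − s_i = 0, so s_i* = α_i.
NE contributions = (1.7, 4.5, 4.6, 4.6); S = 15.4.
W^NE = (Σα)·S − ½Σα_i² = 15.4² − ½·65.46 = 204.43.
Planner sets s_i = Σα_j = 15.4 for every i, so S^SO = 4·15.4 = 61.6.
W^SO = (Σα)·S^SO − ½·4·(Σα)² = (4/2)·15.4² = 474.32.
Deadweight loss = W^SO − W^NE = 269.89.

269.89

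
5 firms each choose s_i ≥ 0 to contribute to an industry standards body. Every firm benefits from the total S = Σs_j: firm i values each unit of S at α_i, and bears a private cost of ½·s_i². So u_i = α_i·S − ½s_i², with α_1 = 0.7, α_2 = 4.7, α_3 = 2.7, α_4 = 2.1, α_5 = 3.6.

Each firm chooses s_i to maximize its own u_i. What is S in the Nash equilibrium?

13.8

Firm i's FOC: ∂u_i/∂s_i = α_i − s_i = 0, so s_i* = α_i.
NE contributions = (0.7, 4.7, 2.7, 2.1, 3.6); S = 13.8.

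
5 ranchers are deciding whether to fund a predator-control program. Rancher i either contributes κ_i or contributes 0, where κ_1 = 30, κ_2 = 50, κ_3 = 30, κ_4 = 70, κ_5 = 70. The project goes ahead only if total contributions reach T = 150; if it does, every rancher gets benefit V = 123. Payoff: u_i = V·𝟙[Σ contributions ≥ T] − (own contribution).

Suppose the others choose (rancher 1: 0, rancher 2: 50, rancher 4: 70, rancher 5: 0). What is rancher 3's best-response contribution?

Others' total = 120. Contributing 30 brings total to 150 ≥ 150: gain V − κ_3 = 93.
Best response: 30.

30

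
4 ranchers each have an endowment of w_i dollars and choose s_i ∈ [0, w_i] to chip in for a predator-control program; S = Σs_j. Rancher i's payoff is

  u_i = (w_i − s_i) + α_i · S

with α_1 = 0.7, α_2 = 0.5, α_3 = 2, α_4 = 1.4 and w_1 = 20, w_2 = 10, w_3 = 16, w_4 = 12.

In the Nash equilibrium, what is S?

28

∂u_i/∂s_i = α_i − 1, so rancher i contributes w_i if α_i > 1, else 0.
α_i > 1 for i ∈ {3, 4}; NE contributions (0, 0, 16, 12), S = 28.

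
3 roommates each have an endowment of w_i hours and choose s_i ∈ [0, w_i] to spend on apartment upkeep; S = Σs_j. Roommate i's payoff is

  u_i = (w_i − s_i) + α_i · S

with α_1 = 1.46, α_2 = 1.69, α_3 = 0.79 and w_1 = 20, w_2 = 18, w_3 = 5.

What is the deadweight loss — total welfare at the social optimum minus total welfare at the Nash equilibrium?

14.7

∂u_i/∂s_i = α_i − 1, so roommate i contributes w_i if α_i > 1, else 0.
α_i > 1 for i ∈ {1, 2}; NE contributions (20, 18, 0), S = 38.
W^NE = Σw_i − S^NE + (Σα_i)·S^NE = 43 + 2.94·38 = 154.72.
Planner: ∂(Σu_j)/∂s_i = Σα_j − 1 = 2.94 > 0, so everyone contributes w_i; S^SO = 43, W^SO = 43 + 2.94·43 = 169.42.
Deadweight loss = 14.7.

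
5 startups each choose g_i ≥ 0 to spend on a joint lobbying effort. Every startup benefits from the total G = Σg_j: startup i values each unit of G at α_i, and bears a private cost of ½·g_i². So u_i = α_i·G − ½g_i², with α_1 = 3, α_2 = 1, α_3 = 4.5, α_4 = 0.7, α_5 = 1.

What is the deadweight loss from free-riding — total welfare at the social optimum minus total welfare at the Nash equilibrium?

171.93

Startup i's FOC: ∂u_i/∂g_i = α_i − g_i = 0, so g_i* = α_i.
NE contributions = (3, 1, 4.5, 0.7, 1); G = 10.2.
W^NE = (Σα)·G − ½Σα_i² = 10.2² − ½·31.74 = 88.17.
Planner sets g_i = Σα_j = 10.2 for every i, so G^SO = 5·10.2 = 51.
W^SO = (Σα)·G^SO − ½·5·(Σα)² = (5/2)·10.2² = 260.1.
Deadweight loss = W^SO − W^NE = 171.93.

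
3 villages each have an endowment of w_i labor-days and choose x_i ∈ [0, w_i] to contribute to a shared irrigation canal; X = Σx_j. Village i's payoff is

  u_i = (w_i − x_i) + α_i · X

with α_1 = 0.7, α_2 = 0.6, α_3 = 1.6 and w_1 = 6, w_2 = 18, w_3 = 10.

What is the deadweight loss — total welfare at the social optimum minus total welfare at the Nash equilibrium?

45.6

∂u_i/∂x_i = α_i − 1, so village i contributes w_i if α_i > 1, else 0.
α_i > 1 for i ∈ {3}; NE contributions (0, 0, 10), X = 10.
W^NE = Σw_i − X^NE + (Σα_i)·X^NE = 34 + 1.9·10 = 53.
Planner: ∂(Σu_j)/∂x_i = Σα_j − 1 = 1.9 > 0, so everyone contributes w_i; X^SO = 34, W^SO = 34 + 1.9·34 = 98.6.
Deadweight loss = 45.6.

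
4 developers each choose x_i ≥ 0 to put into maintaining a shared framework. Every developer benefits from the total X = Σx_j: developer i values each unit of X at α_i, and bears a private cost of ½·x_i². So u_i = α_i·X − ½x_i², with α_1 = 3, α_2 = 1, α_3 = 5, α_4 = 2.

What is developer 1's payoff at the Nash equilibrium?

Developer i's FOC: ∂u_i/∂x_i = α_i − x_i = 0, so x_i* = α_i.
NE contributions = (3, 1, 5, 2); X = 11.
u_1 = α_1·X − ½·(x_1)² = 3·11 − ½·3² = 28.5.

28.5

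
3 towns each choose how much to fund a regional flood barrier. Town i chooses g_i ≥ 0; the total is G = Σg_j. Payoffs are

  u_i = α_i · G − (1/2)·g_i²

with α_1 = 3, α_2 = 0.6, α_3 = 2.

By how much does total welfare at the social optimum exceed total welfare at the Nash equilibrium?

22.36

Town i's FOC: ∂u_i/∂g_i = α_i − g_i = 0, so g_i* = α_i.
NE contributions = (3, 0.6, 2); G = 5.6.
W^NE = (Σα)·G − ½Σα_i² = 5.6² − ½·13.36 = 24.68.
Planner sets g_i = Σα_j = 5.6 for every i, so G^SO = 3·5.6 = 16.8.
W^SO = (Σα)·G^SO − ½·3·(Σα)² = (3/2)·5.6² = 47.04.
Deadweight loss = W^SO − W^NE = 22.36.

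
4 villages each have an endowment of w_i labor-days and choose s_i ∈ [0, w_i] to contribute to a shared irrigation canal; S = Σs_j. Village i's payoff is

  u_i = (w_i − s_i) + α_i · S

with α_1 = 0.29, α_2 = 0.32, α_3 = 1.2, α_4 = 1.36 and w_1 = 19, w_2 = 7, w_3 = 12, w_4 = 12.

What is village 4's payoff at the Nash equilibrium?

∂u_i/∂s_i = α_i − 1, so village i contributes w_i if α_i > 1, else 0.
α_i > 1 for i ∈ {3, 4}; NE contributions (0, 0, 12, 12), S = 24.
u_4 = (12 − 12) + 1.36·24 = 32.64.

32.64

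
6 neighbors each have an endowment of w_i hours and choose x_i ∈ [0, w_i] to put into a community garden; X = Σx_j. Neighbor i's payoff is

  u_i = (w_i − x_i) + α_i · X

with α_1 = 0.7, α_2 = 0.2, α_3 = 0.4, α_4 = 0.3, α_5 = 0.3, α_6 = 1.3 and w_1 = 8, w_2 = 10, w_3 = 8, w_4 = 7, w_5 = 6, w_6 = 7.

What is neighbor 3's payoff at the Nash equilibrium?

10.8

∂u_i/∂x_i = α_i − 1, so neighbor i contributes w_i if α_i > 1, else 0.
α_i > 1 for i ∈ {6}; NE contributions (0, 0, 0, 0, 0, 7), X = 7.
u_3 = (8 − 0) + 0.4·7 = 10.8.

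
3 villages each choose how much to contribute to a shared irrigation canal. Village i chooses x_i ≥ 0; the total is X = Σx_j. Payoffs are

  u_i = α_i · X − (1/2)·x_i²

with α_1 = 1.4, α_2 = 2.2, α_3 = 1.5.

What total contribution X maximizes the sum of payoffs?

15.3

Planner FOC: ∂(Σu_j)/∂x_i = (Σα_j) − x_i = 0, so x_i^SO = Σα_j = 5.1 for every i; X^SO = 15.3.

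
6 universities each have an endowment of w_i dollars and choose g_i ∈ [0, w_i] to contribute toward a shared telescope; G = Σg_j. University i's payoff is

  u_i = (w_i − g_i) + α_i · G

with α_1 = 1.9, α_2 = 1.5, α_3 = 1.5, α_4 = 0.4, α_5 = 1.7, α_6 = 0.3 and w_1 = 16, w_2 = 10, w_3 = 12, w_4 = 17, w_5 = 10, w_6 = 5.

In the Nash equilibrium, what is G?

∂u_i/∂g_i = α_i − 1, so university i contributes w_i if α_i > 1, else 0.
α_i > 1 for i ∈ {1, 2, 3, 5}; NE contributions (16, 10, 12, 0, 10, 0), G = 48.

48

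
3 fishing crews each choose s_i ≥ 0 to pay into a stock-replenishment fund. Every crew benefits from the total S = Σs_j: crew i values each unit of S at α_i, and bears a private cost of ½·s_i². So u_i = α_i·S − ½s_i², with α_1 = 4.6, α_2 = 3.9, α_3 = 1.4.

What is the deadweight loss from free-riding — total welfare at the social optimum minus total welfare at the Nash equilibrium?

68.17

Crew i's FOC: ∂u_i/∂s_i = α_i − s_i = 0, so s_i* = α_i.
NE contributions = (4.6, 3.9, 1.4); S = 9.9.
W^NE = (Σα)·S − ½Σα_i² = 9.9² − ½·38.33 = 78.845.
Planner sets s_i = Σα_j = 9.9 for every i, so S^SO = 3·9.9 = 29.7.
W^SO = (Σα)·S^SO − ½·3·(Σα)² = (3/2)·9.9² = 147.015.
Deadweight loss = W^SO − W^NE = 68.17.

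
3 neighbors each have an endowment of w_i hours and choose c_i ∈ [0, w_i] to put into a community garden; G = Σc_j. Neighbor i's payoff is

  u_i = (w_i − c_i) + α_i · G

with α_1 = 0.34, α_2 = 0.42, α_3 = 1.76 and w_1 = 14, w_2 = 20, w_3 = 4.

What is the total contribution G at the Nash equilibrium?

4

∂u_i/∂c_i = α_i − 1, so neighbor i contributes w_i if α_i > 1, else 0.
α_i > 1 for i ∈ {3}; NE contributions (0, 0, 4), G = 4.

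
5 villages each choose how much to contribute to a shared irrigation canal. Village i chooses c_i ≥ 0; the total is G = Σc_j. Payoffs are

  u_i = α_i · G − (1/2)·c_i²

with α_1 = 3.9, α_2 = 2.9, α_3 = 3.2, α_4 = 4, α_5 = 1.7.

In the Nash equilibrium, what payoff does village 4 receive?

54.8

Village i's FOC: ∂u_i/∂c_i = α_i − c_i = 0, so c_i* = α_i.
NE contributions = (3.9, 2.9, 3.2, 4, 1.7); G = 15.7.
u_4 = α_4·G − ½·(c_4)² = 4·15.7 − ½·4² = 54.8.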